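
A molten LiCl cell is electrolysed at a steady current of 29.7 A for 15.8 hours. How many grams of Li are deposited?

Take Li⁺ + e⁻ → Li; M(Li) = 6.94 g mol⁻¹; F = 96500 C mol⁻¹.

121 g

Q = I·t = 29.70 A × 56880 s = 1689000 C.
n(e⁻) = Q/F = 1689000 / 96500 = 17.51 mol.
Li⁺ + e⁻ → Li, so n(Li) = n(e⁻)/1 = 17.51 mol.
m = n·M = 17.51 × 6.94 = 121 g.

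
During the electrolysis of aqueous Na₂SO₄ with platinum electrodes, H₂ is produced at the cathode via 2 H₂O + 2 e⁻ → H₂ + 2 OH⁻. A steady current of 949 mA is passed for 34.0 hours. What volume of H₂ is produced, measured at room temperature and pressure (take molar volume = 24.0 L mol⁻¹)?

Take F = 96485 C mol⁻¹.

14.4 L

Q = I·t = 0.9490 A × 122400 s = 116200 C.
n(e⁻) = Q/F = 116200 / 96485 = 1.204 mol.
2 electrons are transferred per H₂ molecule, so n(H₂) = 1.204 / 2 = 0.6019 mol.
V = n × V_m = 0.6019 × 24.0 = 14.4 L.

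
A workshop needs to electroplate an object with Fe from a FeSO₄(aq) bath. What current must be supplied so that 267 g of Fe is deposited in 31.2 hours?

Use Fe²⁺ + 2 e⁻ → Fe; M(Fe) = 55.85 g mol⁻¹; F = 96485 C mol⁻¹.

n(Fe) = 267 / 55.85 = 4.781 mol.
n(e⁻) = 2 × 4.781 = 9.561 mol.
Q = n(e⁻)·F = 9.561 × 96485 = 922500 C.
I = Q/t = 922500 / 112320 s = 8.21 A.

8.21 A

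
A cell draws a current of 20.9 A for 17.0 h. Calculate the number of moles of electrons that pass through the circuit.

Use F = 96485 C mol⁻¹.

Q = I·t = 20.90 A × 61200 s = 1279000 C.
n(e⁻) = Q/F = 1279000 / 96485 = 13.3 mol.

13.3 mol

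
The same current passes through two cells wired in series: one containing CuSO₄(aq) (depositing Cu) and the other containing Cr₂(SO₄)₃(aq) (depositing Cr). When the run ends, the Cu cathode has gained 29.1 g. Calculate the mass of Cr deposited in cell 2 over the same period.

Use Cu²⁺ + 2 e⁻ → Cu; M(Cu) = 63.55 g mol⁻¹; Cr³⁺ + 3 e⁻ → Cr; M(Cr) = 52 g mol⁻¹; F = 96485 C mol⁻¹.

n(Cu) = 29.1 / 63.55 = 0.4579 mol.
Since Cu²⁺ + 2 e⁻ → Cu, n(e⁻) passed = 2 × 0.4579 = 0.9158 mol.
Cells in series carry the same charge, so the same 0.9158 mol of electrons passes through cell 2.
Cr³⁺ + 3 e⁻ → Cr, so n(Cr) = 0.9158 / 3 = 0.3053 mol.
m(Cr) = 0.3053 × 52 = 15.9 g.

15.9 g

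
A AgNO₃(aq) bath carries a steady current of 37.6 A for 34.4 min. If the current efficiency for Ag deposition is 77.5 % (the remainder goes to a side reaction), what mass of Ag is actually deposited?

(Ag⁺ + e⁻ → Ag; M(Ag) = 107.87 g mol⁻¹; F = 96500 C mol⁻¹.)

67.2 g

Q = I·t = 37.60 × 2064.0 = 77610 C.
n(e⁻) = 77610/96500 = 0.8042 mol; theoretically n(Ag) = 0.8042/1 = 0.8042 mol, m_theo = 86.75 g.
At 77.5 % efficiency, m_actual = 0.775 × 86.75 = 67.2 g.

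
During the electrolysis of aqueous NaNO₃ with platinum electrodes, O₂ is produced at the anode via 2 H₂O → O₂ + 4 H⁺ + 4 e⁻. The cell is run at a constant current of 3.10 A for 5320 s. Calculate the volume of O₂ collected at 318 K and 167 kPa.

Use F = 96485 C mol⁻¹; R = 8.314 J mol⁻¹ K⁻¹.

0.677 L

Q = I·t = 3.100 A × 5320.0 s = 16490 C.
n(e⁻) = Q/F = 16490 / 96485 = 0.1709 mol.
4 electrons are transferred per O₂ molecule, so n(O₂) = 0.1709 / 4 = 0.04273 mol.
V = nRT/P = (0.04273 × 8.314 × 318) / (167 × 10³ Pa) = 6.77 × 10⁻⁴ m³ = 0.677 L.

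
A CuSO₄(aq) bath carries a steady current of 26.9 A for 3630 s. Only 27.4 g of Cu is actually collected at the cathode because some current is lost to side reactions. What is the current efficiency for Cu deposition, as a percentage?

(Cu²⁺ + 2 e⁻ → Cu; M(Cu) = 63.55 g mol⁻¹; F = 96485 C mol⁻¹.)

Q = I·t = 26.90 × 3630.0 = 97650 C; n(e⁻) = 97650/96485 = 1.012 mol.
Theoretical n(Cu) = n(e⁻)/2 = 0.5060 mol, i.e. m_theo = 0.5060 × 63.55 = 32.16 g.
Efficiency = m_actual / m_theo = 27.4 / 32.16 = 85.2 %.

85.2 %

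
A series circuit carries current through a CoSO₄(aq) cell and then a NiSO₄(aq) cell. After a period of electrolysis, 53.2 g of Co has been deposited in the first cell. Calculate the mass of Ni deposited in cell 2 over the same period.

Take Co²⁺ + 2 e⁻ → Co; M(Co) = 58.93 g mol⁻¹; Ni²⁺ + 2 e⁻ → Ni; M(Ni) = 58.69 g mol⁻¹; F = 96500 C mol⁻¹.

53.0 g

n(Co) = 53.2 / 58.93 = 0.9028 mol.
Since Co²⁺ + 2 e⁻ → Co, n(e⁻) passed = 2 × 0.9028 = 1.806 mol.
Cells in series carry the same charge, so the same 1.806 mol of electrons passes through cell 2.
Ni²⁺ + 2 e⁻ → Ni, so n(Ni) = 1.806 / 2 = 0.9028 mol.
m(Ni) = 0.9028 × 58.69 = 53.0 g.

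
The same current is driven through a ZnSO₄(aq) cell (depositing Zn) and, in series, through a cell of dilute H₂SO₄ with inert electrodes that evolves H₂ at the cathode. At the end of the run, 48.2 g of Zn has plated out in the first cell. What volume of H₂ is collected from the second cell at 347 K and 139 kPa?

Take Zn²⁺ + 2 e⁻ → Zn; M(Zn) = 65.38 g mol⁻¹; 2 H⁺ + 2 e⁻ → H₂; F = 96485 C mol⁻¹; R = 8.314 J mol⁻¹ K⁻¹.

15.3 L

n(Zn) = 48.2 / 65.38 = 0.7372 mol, so n(e⁻) = 2 × 0.7372 = 1.474 mol.
The cells are in series, so the same 1.474 mol of electrons passes through the second cell.
2 H⁺ + 2 e⁻ → H₂ — 2 mol e⁻ per mol H₂, so n(H₂) = 1.474/2 = 0.7372 mol.
V = nRT/P = (0.7372 × 8.314 × 347) / (139 × 10³) = 0.0153 m³ = 15.3 L.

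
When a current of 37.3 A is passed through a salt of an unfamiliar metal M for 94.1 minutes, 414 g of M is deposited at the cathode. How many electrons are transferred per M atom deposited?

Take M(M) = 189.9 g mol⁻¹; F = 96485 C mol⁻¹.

1

Q = I·t = 37.30 A × 5646.0 s = 210600 C, so n(e⁻) = 210600/96485 = 2.183 mol.
n(M) deposited = 414 / 189.9 = 2.180 mol.
Electrons per atom = n(e⁻)/n(M) = 2.183 / 2.180 = 1.00 ≈ 1, so the ion is M⁺.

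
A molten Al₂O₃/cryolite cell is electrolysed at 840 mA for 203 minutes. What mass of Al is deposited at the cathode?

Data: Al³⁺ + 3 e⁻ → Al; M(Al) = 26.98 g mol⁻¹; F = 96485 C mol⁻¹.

0.954 g

Q = I·t = 0.8400 A × 12180 s = 10230 C.
n(e⁻) = Q/F = 10230 / 96485 = 0.1060 mol.
Al³⁺ + 3 e⁻ → Al, so n(Al) = n(e⁻)/3 = 0.03535 mol.
m = n·M = 0.03535 × 26.98 = 0.954 g.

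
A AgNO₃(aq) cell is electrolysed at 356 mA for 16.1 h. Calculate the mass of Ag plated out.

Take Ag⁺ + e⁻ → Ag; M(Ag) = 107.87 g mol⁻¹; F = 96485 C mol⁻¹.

Q = I·t = 0.3560 A × 57960 s = 20630 C.
n(e⁻) = Q/F = 20630 / 96485 = 0.2139 mol.
Ag⁺ + e⁻ → Ag, so n(Ag) = n(e⁻)/1 = 0.2139 mol.
m = n·M = 0.2139 × 107.87 = 23.1 g.

23.1 g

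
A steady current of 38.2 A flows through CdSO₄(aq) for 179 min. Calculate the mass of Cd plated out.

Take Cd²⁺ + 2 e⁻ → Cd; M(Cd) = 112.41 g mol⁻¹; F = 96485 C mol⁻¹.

Q = I·t = 38.20 A × 10740 s = 410300 C.
n(e⁻) = Q/F = 410300 / 96485 = 4.252 mol.
Cd²⁺ + 2 e⁻ → Cd, so n(Cd) = n(e⁻)/2 = 2.126 mol.
m = n·M = 2.126 × 112.41 = 239 g.

239 g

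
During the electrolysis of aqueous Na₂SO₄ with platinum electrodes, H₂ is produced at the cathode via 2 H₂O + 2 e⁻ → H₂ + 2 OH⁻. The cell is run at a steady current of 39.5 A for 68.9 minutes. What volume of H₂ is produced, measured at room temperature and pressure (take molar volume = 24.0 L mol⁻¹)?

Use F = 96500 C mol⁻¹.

Q = I·t = 39.50 A × 4134.0 s = 163300 C.
n(e⁻) = Q/F = 163300 / 96500 = 1.692 mol.
2 electrons are transferred per H₂ molecule, so n(H₂) = 1.692 / 2 = 0.8461 mol.
V = n × V_m = 0.8461 × 24.0 = 20.3 L.

20.3 L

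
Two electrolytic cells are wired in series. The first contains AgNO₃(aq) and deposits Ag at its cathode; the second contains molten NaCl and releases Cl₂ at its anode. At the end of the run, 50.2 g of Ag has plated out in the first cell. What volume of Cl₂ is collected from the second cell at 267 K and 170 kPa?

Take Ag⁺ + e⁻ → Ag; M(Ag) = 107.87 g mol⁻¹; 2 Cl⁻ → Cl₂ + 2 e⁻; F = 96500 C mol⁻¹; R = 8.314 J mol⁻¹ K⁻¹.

3.04 L

n(Ag) = 50.2 / 107.87 = 0.4654 mol, so n(e⁻) = 1 × 0.4654 = 0.4654 mol.
The cells are in series, so the same 0.4654 mol of electrons passes through the second cell.
2 Cl⁻ → Cl₂ + 2 e⁻ — 2 mol e⁻ per mol Cl₂, so n(Cl₂) = 0.4654/2 = 0.2327 mol.
V = nRT/P = (0.2327 × 8.314 × 267) / (170 × 10³) = 0.00304 m³ = 3.04 L.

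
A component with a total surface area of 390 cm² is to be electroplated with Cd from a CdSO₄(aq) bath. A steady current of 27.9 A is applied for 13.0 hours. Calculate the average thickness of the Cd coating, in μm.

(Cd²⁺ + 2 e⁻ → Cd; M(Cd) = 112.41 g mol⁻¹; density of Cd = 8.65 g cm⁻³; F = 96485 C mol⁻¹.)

2250 μm

Q = I·t = 27.90 × 46800 = 1306000 C; n(e⁻) = 13.53 mol.
n(Cd) = n(e⁻)/2 = 6.766 mol, so m = 6.766 × 112.41 = 760.6 g.
Volume = m/ρ = 760.6 / 8.65 = 87.93 cm³.
Thickness = V/A = 87.93 / 390 = 0.225 cm = 2250 μm.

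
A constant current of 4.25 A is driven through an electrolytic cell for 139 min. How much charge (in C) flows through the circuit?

35400 C

Q = I·t = 4.250 A × 8340.0 s = 35400 C.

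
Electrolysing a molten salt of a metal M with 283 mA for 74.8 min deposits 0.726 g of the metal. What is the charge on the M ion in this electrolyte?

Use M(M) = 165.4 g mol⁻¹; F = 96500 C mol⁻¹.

+3

Q = I·t = 0.2830 A × 4488.0 s = 1270 C, so n(e⁻) = 1270/96500 = 0.01316 mol.
n(M) deposited = 0.726 / 165.4 = 0.004389 mol.
Electrons per atom = n(e⁻)/n(M) = 0.01316 / 0.004389 = 3.00 ≈ 3, so the ion is M³⁺.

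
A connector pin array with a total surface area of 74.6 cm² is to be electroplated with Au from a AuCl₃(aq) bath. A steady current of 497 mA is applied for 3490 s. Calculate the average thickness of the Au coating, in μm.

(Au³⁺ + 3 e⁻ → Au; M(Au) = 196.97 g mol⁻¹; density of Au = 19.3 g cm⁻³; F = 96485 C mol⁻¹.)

Q = I·t = 0.4970 × 3490.0 = 1735 C; n(e⁻) = 0.01798 mol.
n(Au) = n(e⁻)/3 = 0.005992 mol, so m = 0.005992 × 196.97 = 1.180 g.
Volume = m/ρ = 1.180 / 19.3 = 0.06116 cm³.
Thickness = V/A = 0.06116 / 74.6 = 8.20 × 10⁻⁴ cm = 8.20 μm.

8.20 μm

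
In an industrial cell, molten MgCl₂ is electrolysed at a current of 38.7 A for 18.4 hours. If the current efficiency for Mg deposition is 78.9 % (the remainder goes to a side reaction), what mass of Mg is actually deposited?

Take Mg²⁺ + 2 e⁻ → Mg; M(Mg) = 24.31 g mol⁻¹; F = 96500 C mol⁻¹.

Q = I·t = 38.70 × 66240 = 2563000 C.
n(e⁻) = 2563000/96500 = 26.56 mol; theoretically n(Mg) = 26.56/2 = 13.28 mol, m_theo = 322.9 g.
At 78.9 % efficiency, m_actual = 0.789 × 322.9 = 255 g.

255 g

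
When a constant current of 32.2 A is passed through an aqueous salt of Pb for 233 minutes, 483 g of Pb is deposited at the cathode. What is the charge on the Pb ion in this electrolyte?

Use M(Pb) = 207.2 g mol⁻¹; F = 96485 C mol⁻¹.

Q = I·t = 32.20 A × 13980 s = 450200 C, so n(e⁻) = 450200/96485 = 4.666 mol.
n(Pb) deposited = 483 / 207.2 = 2.331 mol.
Electrons per atom = n(e⁻)/n(Pb) = 4.666 / 2.331 = 2.00 ≈ 2, so the ion is Pb²⁺.

+2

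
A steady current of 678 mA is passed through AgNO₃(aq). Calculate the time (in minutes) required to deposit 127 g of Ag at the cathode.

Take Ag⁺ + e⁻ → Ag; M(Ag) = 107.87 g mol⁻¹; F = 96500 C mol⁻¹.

2790 min

n(Ag) = m/M = 127 / 107.87 = 1.177 mol.
Each Ag atom requires 1 electron, so n(e⁻) = 1 × 1.177 = 1.177 mol.
Q = n(e⁻)·F = 1.177 × 96500 = 113600 C.
t = Q/I = 113600 / 0.6780 A = 167600 s = 2790 min.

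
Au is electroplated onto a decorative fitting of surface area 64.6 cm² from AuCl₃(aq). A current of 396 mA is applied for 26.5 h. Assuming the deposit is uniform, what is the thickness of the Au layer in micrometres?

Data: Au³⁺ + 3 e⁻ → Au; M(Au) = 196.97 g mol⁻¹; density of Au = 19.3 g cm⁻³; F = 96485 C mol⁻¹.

Q = I·t = 0.3960 × 95400 = 37780 C; n(e⁻) = 0.3915 mol.
n(Au) = n(e⁻)/3 = 0.1305 mol, so m = 0.1305 × 196.97 = 25.71 g.
Volume = m/ρ = 25.71 / 19.3 = 1.332 cm³.
Thickness = V/A = 1.332 / 64.6 = 0.0206 cm = 206 μm.

206 μm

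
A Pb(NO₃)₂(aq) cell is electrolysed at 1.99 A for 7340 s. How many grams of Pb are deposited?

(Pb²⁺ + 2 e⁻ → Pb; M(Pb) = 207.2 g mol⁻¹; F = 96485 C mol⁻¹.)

Q = I·t = 1.990 A × 7340.0 s = 14610 C.
n(e⁻) = Q/F = 14610 / 96485 = 0.1514 mol.
Pb²⁺ + 2 e⁻ → Pb, so n(Pb) = n(e⁻)/2 = 0.07569 mol.
m = n·M = 0.07569 × 207.2 = 15.7 g.

15.7 g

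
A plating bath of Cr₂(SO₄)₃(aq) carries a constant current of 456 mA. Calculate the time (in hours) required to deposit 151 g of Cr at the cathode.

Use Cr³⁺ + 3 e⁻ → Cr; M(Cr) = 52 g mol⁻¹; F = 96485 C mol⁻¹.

512 h

n(Cr) = m/M = 151 / 52 = 2.904 mol.
Each Cr atom requires 3 electrons, so n(e⁻) = 3 × 2.904 = 8.712 mol.
Q = n(e⁻)·F = 8.712 × 96485 = 840500 C.
t = Q/I = 840500 / 0.4560 A = 1843000 s = 512 h.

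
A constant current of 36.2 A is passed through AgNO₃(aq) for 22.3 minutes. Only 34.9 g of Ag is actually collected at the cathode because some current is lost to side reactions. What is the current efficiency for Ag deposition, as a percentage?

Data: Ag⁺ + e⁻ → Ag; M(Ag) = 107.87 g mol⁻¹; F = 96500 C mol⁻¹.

64.5 %

Q = I·t = 36.20 × 1338.0 = 48440 C; n(e⁻) = 48440/96500 = 0.5019 mol.
Theoretical n(Ag) = n(e⁻)/1 = 0.5019 mol, i.e. m_theo = 0.5019 × 107.87 = 54.14 g.
Efficiency = m_actual / m_theo = 34.9 / 54.14 = 64.5 %.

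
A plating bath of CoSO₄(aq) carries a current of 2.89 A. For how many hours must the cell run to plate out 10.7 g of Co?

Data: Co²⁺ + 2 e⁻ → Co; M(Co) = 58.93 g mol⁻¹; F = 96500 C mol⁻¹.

3.37 h

n(Co) = m/M = 10.7 / 58.93 = 0.1816 mol.
Each Co atom requires 2 electrons, so n(e⁻) = 2 × 0.1816 = 0.3631 mol.
Q = n(e⁻)·F = 0.3631 × 96500 = 35040 C.
t = Q/I = 35040 / 2.890 A = 12130 s = 3.37 h.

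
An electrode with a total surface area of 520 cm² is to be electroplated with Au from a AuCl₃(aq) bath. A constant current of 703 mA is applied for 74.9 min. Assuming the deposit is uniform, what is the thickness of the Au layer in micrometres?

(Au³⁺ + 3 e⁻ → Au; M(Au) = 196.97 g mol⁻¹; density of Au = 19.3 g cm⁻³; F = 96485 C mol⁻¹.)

Q = I·t = 0.7030 × 4494.0 = 3159 C; n(e⁻) = 0.03274 mol.
n(Au) = n(e⁻)/3 = 0.01091 mol, so m = 0.01091 × 196.97 = 2.150 g.
Volume = m/ρ = 2.150 / 19.3 = 0.1114 cm³.
Thickness = V/A = 0.1114 / 520 = 2.14 × 10⁻⁴ cm = 2.14 μm.

2.14 μm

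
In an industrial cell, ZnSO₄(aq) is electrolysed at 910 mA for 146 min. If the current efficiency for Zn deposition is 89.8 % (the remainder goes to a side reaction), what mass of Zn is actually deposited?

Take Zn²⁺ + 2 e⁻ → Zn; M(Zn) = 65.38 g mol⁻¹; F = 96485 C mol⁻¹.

2.43 g

Q = I·t = 0.9100 × 8760.0 = 7972 C.
n(e⁻) = 7972/96485 = 0.08262 mol; theoretically n(Zn) = 0.08262/2 = 0.04131 mol, m_theo = 2.701 g.
At 89.8 % efficiency, m_actual = 0.898 × 2.701 = 2.43 g.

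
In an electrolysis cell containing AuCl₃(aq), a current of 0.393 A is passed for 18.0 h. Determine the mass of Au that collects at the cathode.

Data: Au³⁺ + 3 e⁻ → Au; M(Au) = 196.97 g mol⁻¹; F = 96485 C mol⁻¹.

17.3 g

Q = I·t = 0.3930 A × 64800 s = 25470 C.
n(e⁻) = Q/F = 25470 / 96485 = 0.2639 mol.
Au³⁺ + 3 e⁻ → Au, so n(Au) = n(e⁻)/3 = 0.08798 mol.
m = n·M = 0.08798 × 196.97 = 17.3 g.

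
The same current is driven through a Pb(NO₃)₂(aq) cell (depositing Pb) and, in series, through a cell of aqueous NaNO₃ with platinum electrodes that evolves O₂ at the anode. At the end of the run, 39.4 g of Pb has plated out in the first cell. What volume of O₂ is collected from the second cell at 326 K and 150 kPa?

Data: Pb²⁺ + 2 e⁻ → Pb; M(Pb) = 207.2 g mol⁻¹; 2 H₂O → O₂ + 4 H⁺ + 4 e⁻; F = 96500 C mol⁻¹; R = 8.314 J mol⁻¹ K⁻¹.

1.72 L

n(Pb) = 39.4 / 207.2 = 0.1902 mol, so n(e⁻) = 2 × 0.1902 = 0.3803 mol.
The cells are in series, so the same 0.3803 mol of electrons passes through the second cell.
2 H₂O → O₂ + 4 H⁺ + 4 e⁻ — 4 mol e⁻ per mol O₂, so n(O₂) = 0.3803/4 = 0.09508 mol.
V = nRT/P = (0.09508 × 8.314 × 326) / (150 × 10³) = 0.00172 m³ = 1.72 L.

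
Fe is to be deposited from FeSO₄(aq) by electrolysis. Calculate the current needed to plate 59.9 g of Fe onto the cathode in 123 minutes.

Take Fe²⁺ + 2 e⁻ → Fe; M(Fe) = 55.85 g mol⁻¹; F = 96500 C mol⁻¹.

n(Fe) = 59.9 / 55.85 = 1.073 mol.
n(e⁻) = 2 × 1.073 = 2.145 mol.
Q = n(e⁻)·F = 2.145 × 96500 = 207000 C.
I = Q/t = 207000 / 7380.0 s = 28.0 A.

28.0 A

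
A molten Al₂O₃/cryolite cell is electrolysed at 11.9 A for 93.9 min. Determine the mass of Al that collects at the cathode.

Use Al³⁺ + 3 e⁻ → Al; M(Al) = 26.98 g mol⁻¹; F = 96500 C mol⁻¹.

6.25 g

Q = I·t = 11.90 A × 5634.0 s = 67040 C.
n(e⁻) = Q/F = 67040 / 96500 = 0.6948 mol.
Al³⁺ + 3 e⁻ → Al, so n(Al) = n(e⁻)/3 = 0.2316 mol.
m = n·M = 0.2316 × 26.98 = 6.25 g.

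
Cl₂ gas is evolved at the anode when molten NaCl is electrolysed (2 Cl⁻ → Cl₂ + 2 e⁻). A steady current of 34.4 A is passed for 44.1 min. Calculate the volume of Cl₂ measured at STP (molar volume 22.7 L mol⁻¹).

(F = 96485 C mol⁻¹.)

10.7 L

Q = I·t = 34.40 A × 2646.0 s = 91020 C.
n(e⁻) = Q/F = 91020 / 96485 = 0.9434 mol.
2 electrons are transferred per Cl₂ molecule, so n(Cl₂) = 0.9434 / 2 = 0.4717 mol.
V = n × V_m = 0.4717 × 22.7 = 10.7 L.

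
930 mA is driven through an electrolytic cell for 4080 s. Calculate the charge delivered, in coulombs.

Q = I·t = 0.9300 A × 4080.0 s = 3790 C.

3790 C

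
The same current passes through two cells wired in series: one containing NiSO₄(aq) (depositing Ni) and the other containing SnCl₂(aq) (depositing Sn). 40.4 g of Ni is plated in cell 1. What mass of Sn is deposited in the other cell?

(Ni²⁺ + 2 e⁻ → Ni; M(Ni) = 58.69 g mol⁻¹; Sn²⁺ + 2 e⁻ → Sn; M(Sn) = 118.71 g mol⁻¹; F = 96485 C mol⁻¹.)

n(Ni) = 40.4 / 58.69 = 0.6884 mol.
Since Ni²⁺ + 2 e⁻ → Ni, n(e⁻) passed = 2 × 0.6884 = 1.377 mol.
Cells in series carry the same charge, so the same 1.377 mol of electrons passes through cell 2.
Sn²⁺ + 2 e⁻ → Sn, so n(Sn) = 1.377 / 2 = 0.6884 mol.
m(Sn) = 0.6884 × 118.71 = 81.7 g.

81.7 g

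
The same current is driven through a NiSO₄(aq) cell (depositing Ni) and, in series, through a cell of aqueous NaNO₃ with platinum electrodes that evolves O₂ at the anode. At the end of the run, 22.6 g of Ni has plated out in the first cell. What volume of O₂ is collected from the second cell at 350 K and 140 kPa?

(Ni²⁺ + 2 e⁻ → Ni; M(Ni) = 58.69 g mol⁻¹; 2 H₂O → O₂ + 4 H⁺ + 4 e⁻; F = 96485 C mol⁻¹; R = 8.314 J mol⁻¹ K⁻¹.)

4.00 L

n(Ni) = 22.6 / 58.69 = 0.3851 mol, so n(e⁻) = 2 × 0.3851 = 0.7701 mol.
The cells are in series, so the same 0.7701 mol of electrons passes through the second cell.
2 H₂O → O₂ + 4 H⁺ + 4 e⁻ — 4 mol e⁻ per mol O₂, so n(O₂) = 0.7701/4 = 0.1925 mol.
V = nRT/P = (0.1925 × 8.314 × 350) / (140 × 10³) = 0.00400 m³ = 4.00 L.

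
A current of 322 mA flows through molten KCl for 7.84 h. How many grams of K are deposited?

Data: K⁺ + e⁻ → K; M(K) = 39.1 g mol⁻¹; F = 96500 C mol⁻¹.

Q = I·t = 0.3220 A × 28224 s = 9088 C.
n(e⁻) = Q/F = 9088 / 96500 = 0.09418 mol.
K⁺ + e⁻ → K, so n(K) = n(e⁻)/1 = 0.09418 mol.
m = n·M = 0.09418 × 39.1 = 3.68 g.

3.68 g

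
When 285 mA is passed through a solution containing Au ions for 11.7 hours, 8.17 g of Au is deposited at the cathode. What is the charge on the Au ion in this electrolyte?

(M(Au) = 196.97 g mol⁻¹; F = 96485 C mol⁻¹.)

Q = I·t = 0.2850 A × 42120 s = 12000 C, so n(e⁻) = 12000/96485 = 0.1244 mol.
n(Au) deposited = 8.17 / 196.97 = 0.04148 mol.
Electrons per atom = n(e⁻)/n(Au) = 0.1244 / 0.04148 = 3.00 ≈ 3, so the ion is Au³⁺.

+3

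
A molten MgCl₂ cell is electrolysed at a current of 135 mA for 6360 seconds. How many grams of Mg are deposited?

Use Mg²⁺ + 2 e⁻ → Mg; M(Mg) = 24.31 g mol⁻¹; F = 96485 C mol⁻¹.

0.108 g

Q = I·t = 0.1350 A × 6360.0 s = 858.6 C.
n(e⁻) = Q/F = 858.6 / 96485 = 0.008899 mol.
Mg²⁺ + 2 e⁻ → Mg, so n(Mg) = n(e⁻)/2 = 0.004449 mol.
m = n·M = 0.004449 × 24.31 = 0.108 g.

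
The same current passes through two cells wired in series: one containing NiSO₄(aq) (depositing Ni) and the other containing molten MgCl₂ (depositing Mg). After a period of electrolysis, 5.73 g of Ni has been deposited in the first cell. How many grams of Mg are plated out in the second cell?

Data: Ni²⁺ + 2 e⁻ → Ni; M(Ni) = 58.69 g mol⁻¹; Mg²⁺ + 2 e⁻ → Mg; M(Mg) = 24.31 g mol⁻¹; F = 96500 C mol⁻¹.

n(Ni) = 5.73 / 58.69 = 0.09763 mol.
Since Ni²⁺ + 2 e⁻ → Ni, n(e⁻) passed = 2 × 0.09763 = 0.1953 mol.
Cells in series carry the same charge, so the same 0.1953 mol of electrons passes through cell 2.
Mg²⁺ + 2 e⁻ → Mg, so n(Mg) = 0.1953 / 2 = 0.09763 mol.
m(Mg) = 0.09763 × 24.31 = 2.37 g.

2.37 g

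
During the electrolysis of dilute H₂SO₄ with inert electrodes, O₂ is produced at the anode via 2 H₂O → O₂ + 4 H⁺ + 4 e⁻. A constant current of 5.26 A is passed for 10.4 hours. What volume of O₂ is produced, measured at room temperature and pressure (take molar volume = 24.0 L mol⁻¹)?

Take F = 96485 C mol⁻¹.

Q = I·t = 5.260 A × 37440 s = 196900 C.
n(e⁻) = Q/F = 196900 / 96485 = 2.041 mol.
4 electrons are transferred per O₂ molecule, so n(O₂) = 2.041 / 4 = 0.5103 mol.
V = n × V_m = 0.5103 × 24.0 = 12.2 L.

12.2 L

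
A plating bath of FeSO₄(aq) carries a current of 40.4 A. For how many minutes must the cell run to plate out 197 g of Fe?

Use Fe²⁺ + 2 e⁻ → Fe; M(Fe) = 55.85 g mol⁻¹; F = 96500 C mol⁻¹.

n(Fe) = m/M = 197 / 55.85 = 3.527 mol.
Each Fe atom requires 2 electrons, so n(e⁻) = 2 × 3.527 = 7.055 mol.
Q = n(e⁻)·F = 7.055 × 96500 = 680800 C.
t = Q/I = 680800 / 40.40 A = 16850 s = 281 min.

281 min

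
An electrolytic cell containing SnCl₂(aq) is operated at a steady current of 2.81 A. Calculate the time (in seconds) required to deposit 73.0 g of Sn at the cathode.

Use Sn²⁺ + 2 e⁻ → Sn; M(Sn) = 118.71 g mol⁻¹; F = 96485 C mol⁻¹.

n(Sn) = m/M = 73.0 / 118.71 = 0.6149 mol.
Each Sn atom requires 2 electrons, so n(e⁻) = 2 × 0.6149 = 1.230 mol.
Q = n(e⁻)·F = 1.230 × 96485 = 118700 C.
t = Q/I = 118700 / 2.810 A = 42230 s.

42200 s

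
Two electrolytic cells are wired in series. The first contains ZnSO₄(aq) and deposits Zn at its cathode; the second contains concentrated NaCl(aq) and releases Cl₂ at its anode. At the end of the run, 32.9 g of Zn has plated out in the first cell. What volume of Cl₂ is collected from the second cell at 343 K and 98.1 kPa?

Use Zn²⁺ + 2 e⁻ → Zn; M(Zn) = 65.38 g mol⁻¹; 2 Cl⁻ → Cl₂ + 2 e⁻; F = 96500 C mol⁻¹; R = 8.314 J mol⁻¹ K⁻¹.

14.6 L

n(Zn) = 32.9 / 65.38 = 0.5032 mol, so n(e⁻) = 2 × 0.5032 = 1.006 mol.
The cells are in series, so the same 1.006 mol of electrons passes through the second cell.
2 Cl⁻ → Cl₂ + 2 e⁻ — 2 mol e⁻ per mol Cl₂, so n(Cl₂) = 1.006/2 = 0.5032 mol.
V = nRT/P = (0.5032 × 8.314 × 343) / (98.1 × 10³) = 0.0146 m³ = 14.6 L.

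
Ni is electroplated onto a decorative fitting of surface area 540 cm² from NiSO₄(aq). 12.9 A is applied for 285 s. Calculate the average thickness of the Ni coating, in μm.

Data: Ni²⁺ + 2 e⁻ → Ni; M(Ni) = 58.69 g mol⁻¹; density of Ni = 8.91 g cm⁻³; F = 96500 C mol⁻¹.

2.32 μm

Q = I·t = 12.90 × 285.00 = 3676 C; n(e⁻) = 0.03810 mol.
n(Ni) = n(e⁻)/2 = 0.01905 mol, so m = 0.01905 × 58.69 = 1.118 g.
Volume = m/ρ = 1.118 / 8.91 = 0.1255 cm³.
Thickness = V/A = 0.1255 / 540 = 2.32 × 10⁻⁴ cm = 2.32 μm.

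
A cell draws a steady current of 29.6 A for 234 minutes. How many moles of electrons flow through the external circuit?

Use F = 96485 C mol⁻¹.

4.31 mol

Q = I·t = 29.60 A × 14040 s = 415600 C.
n(e⁻) = Q/F = 415600 / 96485 = 4.31 mol.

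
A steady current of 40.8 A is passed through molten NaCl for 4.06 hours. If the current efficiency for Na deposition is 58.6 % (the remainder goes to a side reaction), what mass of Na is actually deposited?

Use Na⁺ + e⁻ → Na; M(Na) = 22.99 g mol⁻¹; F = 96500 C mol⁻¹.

Q = I·t = 40.80 × 14616 = 596300 C.
n(e⁻) = 596300/96500 = 6.180 mol; theoretically n(Na) = 6.180/1 = 6.180 mol, m_theo = 142.1 g.
At 58.6 % efficiency, m_actual = 0.586 × 142.1 = 83.3 g.

83.3 g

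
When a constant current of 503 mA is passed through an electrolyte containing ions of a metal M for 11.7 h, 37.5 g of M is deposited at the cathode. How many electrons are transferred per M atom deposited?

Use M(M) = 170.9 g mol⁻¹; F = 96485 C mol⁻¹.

Q = I·t = 0.5030 A × 42120 s = 21190 C, so n(e⁻) = 21190/96485 = 0.2196 mol.
n(M) deposited = 37.5 / 170.9 = 0.2194 mol.
Electrons per atom = n(e⁻)/n(M) = 0.2196 / 0.2194 = 1.00 ≈ 1, so the ion is M⁺.

1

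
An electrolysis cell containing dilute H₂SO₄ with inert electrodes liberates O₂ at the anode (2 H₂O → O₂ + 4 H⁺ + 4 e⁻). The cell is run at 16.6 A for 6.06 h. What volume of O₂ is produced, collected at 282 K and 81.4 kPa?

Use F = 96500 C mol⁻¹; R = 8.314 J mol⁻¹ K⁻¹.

Q = I·t = 16.60 A × 21816 s = 362100 C.
n(e⁻) = Q/F = 362100 / 96500 = 3.753 mol.
4 electrons are transferred per O₂ molecule, so n(O₂) = 3.753 / 4 = 0.9382 mol.
V = nRT/P = (0.9382 × 8.314 × 282) / (81.4 × 10³ Pa) = 0.0270 m³ = 27.0 L.

27.0 L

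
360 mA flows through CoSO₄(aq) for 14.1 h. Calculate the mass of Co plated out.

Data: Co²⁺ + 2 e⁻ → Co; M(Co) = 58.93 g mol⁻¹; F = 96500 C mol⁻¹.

5.58 g

Q = I·t = 0.3600 A × 50760 s = 18270 C.
n(e⁻) = Q/F = 18270 / 96500 = 0.1894 mol.
Co²⁺ + 2 e⁻ → Co, so n(Co) = n(e⁻)/2 = 0.09468 mol.
m = n·M = 0.09468 × 58.93 = 5.58 g.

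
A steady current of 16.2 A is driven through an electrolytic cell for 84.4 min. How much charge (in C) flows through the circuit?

82000 C

Q = I·t = 16.20 A × 5064.0 s = 82000 C.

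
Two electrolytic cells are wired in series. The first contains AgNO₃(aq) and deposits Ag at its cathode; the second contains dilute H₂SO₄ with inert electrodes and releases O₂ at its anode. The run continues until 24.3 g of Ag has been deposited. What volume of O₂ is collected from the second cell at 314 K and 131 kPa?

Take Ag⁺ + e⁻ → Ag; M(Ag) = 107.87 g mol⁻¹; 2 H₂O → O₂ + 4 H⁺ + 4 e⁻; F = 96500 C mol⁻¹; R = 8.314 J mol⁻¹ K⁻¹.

n(Ag) = 24.3 / 107.87 = 0.2253 mol, so n(e⁻) = 1 × 0.2253 = 0.2253 mol.
The cells are in series, so the same 0.2253 mol of electrons passes through the second cell.
2 H₂O → O₂ + 4 H⁺ + 4 e⁻ — 4 mol e⁻ per mol O₂, so n(O₂) = 0.2253/4 = 0.05632 mol.
V = nRT/P = (0.05632 × 8.314 × 314) / (131 × 10³) = 0.00112 m³ = 1.12 L.

1.12 L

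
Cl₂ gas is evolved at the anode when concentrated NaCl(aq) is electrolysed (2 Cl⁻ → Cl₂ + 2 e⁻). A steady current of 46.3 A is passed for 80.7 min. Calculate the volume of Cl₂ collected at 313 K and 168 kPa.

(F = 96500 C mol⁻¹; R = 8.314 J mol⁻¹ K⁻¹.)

Q = I·t = 46.30 A × 4842.0 s = 224200 C.
n(e⁻) = Q/F = 224200 / 96500 = 2.323 mol.
2 electrons are transferred per Cl₂ molecule, so n(Cl₂) = 2.323 / 2 = 1.162 mol.
V = nRT/P = (1.162 × 8.314 × 313) / (168 × 10³ Pa) = 0.0180 m³ = 18.0 L.

18.0 L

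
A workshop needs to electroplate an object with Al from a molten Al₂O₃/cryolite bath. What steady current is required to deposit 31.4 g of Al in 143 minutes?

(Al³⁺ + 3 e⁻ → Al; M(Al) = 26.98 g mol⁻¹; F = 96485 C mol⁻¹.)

n(Al) = 31.4 / 26.98 = 1.164 mol.
n(e⁻) = 3 × 1.164 = 3.491 mol.
Q = n(e⁻)·F = 3.491 × 96485 = 336900 C.
I = Q/t = 336900 / 8580.0 s = 39.3 A.

39.3 A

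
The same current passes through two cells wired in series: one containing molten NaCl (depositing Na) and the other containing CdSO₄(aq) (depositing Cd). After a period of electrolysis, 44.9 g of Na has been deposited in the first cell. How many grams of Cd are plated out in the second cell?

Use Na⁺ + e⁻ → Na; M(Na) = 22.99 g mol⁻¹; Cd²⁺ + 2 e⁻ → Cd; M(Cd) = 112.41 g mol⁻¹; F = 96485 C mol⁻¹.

n(Na) = 44.9 / 22.99 = 1.953 mol.
Since Na⁺ + e⁻ → Na, n(e⁻) passed = 1 × 1.953 = 1.953 mol.
Cells in series carry the same charge, so the same 1.953 mol of electrons passes through cell 2.
Cd²⁺ + 2 e⁻ → Cd, so n(Cd) = 1.953 / 2 = 0.9765 mol.
m(Cd) = 0.9765 × 112.41 = 110 g.

110 g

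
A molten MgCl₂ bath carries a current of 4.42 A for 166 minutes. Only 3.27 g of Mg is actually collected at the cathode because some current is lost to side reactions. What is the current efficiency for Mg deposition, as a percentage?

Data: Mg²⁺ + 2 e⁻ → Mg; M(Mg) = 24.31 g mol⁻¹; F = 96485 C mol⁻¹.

Q = I·t = 4.420 × 9960.0 = 44020 C; n(e⁻) = 44020/96485 = 0.4563 mol.
Theoretical n(Mg) = n(e⁻)/2 = 0.2281 mol, i.e. m_theo = 0.2281 × 24.31 = 5.546 g.
Efficiency = m_actual / m_theo = 3.27 / 5.546 = 59.0 %.

59.0 %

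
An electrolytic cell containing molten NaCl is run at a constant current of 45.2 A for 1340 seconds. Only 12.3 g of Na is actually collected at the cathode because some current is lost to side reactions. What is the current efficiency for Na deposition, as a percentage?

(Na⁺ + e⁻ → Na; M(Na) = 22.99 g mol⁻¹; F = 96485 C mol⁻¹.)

85.2 %

Q = I·t = 45.20 × 1340.0 = 60570 C; n(e⁻) = 60570/96485 = 0.6277 mol.
Theoretical n(Na) = n(e⁻)/1 = 0.6277 mol, i.e. m_theo = 0.6277 × 22.99 = 14.43 g.
Efficiency = m_actual / m_theo = 12.3 / 14.43 = 85.2 %.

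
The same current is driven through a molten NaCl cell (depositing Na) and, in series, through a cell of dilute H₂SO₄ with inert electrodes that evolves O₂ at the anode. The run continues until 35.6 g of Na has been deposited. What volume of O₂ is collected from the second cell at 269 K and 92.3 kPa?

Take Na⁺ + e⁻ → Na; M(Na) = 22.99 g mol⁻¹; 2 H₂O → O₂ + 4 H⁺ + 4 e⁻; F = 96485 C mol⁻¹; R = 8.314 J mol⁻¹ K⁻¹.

n(Na) = 35.6 / 22.99 = 1.548 mol, so n(e⁻) = 1 × 1.548 = 1.548 mol.
The cells are in series, so the same 1.548 mol of electrons passes through the second cell.
2 H₂O → O₂ + 4 H⁺ + 4 e⁻ — 4 mol e⁻ per mol O₂, so n(O₂) = 1.548/4 = 0.3871 mol.
V = nRT/P = (0.3871 × 8.314 × 269) / (92.3 × 10³) = 0.00938 m³ = 9.38 L.

9.38 L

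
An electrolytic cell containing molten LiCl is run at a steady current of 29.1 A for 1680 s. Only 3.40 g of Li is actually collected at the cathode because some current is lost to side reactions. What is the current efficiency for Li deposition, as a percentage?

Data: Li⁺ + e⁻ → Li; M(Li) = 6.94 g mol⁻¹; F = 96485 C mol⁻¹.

96.7 %

Q = I·t = 29.10 × 1680.0 = 48890 C; n(e⁻) = 48890/96485 = 0.5067 mol.
Theoretical n(Li) = n(e⁻)/1 = 0.5067 mol, i.e. m_theo = 0.5067 × 6.94 = 3.516 g.
Efficiency = m_actual / m_theo = 3.40 / 3.516 = 96.7 %.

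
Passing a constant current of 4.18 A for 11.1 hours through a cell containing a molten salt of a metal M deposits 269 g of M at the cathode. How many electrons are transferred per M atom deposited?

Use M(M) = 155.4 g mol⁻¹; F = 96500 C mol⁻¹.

1

Q = I·t = 4.180 A × 39960 s = 167000 C, so n(e⁻) = 167000/96500 = 1.731 mol.
n(M) deposited = 269 / 155.4 = 1.731 mol.
Electrons per atom = n(e⁻)/n(M) = 1.731 / 1.731 = 1.00 ≈ 1, so the ion is M⁺.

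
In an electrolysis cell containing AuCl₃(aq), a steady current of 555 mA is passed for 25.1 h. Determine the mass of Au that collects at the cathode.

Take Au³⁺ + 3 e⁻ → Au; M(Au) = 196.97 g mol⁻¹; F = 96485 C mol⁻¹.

34.1 g

Q = I·t = 0.5550 A × 90360 s = 50150 C.
n(e⁻) = Q/F = 50150 / 96485 = 0.5198 mol.
Au³⁺ + 3 e⁻ → Au, so n(Au) = n(e⁻)/3 = 0.1733 mol.
m = n·M = 0.1733 × 196.97 = 34.1 g.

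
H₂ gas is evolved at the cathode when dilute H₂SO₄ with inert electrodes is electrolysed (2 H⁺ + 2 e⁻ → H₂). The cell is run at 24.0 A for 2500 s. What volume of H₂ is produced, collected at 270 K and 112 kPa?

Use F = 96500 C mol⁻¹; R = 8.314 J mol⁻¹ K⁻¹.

6.23 L

Q = I·t = 24.00 A × 2500.0 s = 60000 C.
n(e⁻) = Q/F = 60000 / 96500 = 0.6218 mol.
2 electrons are transferred per H₂ molecule, so n(H₂) = 0.6218 / 2 = 0.3109 mol.
V = nRT/P = (0.3109 × 8.314 × 270) / (112 × 10³ Pa) = 0.00623 m³ = 6.23 L.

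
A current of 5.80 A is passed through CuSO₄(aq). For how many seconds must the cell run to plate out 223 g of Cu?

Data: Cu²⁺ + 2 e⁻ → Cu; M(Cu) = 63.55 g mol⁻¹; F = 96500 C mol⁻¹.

1.17 × 10⁵ s

n(Cu) = m/M = 223 / 63.55 = 3.509 mol.
Each Cu atom requires 2 electrons, so n(e⁻) = 2 × 3.509 = 7.018 mol.
Q = n(e⁻)·F = 7.018 × 96500 = 677200 C.
t = Q/I = 677200 / 5.800 A = 116800 s.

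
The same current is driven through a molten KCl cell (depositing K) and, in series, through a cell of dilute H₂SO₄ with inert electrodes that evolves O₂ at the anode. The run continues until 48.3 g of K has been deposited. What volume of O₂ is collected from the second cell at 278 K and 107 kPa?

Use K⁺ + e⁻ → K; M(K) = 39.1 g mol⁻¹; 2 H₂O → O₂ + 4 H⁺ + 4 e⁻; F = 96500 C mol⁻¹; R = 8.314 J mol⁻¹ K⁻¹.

n(K) = 48.3 / 39.1 = 1.235 mol, so n(e⁻) = 1 × 1.235 = 1.235 mol.
The cells are in series, so the same 1.235 mol of electrons passes through the second cell.
2 H₂O → O₂ + 4 H⁺ + 4 e⁻ — 4 mol e⁻ per mol O₂, so n(O₂) = 1.235/4 = 0.3088 mol.
V = nRT/P = (0.3088 × 8.314 × 278) / (107 × 10³) = 0.00667 m³ = 6.67 L.

6.67 L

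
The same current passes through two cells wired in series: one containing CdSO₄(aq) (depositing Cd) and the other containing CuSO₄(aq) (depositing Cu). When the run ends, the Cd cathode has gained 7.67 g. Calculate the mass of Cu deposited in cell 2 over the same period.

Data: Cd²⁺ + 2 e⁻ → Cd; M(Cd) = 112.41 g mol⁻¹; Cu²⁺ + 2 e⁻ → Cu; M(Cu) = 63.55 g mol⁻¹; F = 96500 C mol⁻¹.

4.34 g

n(Cd) = 7.67 / 112.41 = 0.06823 mol.
Since Cd²⁺ + 2 e⁻ → Cd, n(e⁻) passed = 2 × 0.06823 = 0.1365 mol.
Cells in series carry the same charge, so the same 0.1365 mol of electrons passes through cell 2.
Cu²⁺ + 2 e⁻ → Cu, so n(Cu) = 0.1365 / 2 = 0.06823 mol.
m(Cu) = 0.06823 × 63.55 = 4.34 g.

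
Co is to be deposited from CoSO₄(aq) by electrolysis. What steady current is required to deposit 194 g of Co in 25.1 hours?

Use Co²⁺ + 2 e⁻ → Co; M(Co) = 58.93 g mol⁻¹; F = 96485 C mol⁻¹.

n(Co) = 194 / 58.93 = 3.292 mol.
n(e⁻) = 2 × 3.292 = 6.584 mol.
Q = n(e⁻)·F = 6.584 × 96485 = 635300 C.
I = Q/t = 635300 / 90360 s = 7.03 A.

7.03 A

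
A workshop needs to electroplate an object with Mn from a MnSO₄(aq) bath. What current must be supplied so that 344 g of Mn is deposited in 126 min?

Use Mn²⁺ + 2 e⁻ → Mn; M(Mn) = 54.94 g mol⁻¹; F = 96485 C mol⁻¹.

n(Mn) = 344 / 54.94 = 6.261 mol.
n(e⁻) = 2 × 6.261 = 12.52 mol.
Q = n(e⁻)·F = 12.52 × 96485 = 1208000 C.
I = Q/t = 1208000 / 7560.0 s = 160 A.

160 A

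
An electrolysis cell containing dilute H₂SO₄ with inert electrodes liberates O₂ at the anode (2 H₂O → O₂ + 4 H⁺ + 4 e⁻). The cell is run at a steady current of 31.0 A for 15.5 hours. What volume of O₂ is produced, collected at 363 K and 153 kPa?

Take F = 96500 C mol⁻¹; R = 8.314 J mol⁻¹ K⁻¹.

88.4 L

Q = I·t = 31.00 A × 55800 s = 1730000 C.
n(e⁻) = Q/F = 1730000 / 96500 = 17.93 mol.
4 electrons are transferred per O₂ molecule, so n(O₂) = 17.93 / 4 = 4.481 mol.
V = nRT/P = (4.481 × 8.314 × 363) / (153 × 10³ Pa) = 0.0884 m³ = 88.4 L.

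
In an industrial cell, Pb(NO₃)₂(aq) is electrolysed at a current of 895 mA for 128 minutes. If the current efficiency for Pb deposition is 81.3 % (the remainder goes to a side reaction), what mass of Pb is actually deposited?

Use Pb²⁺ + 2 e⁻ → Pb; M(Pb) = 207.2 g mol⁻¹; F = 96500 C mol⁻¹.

6.00 g

Q = I·t = 0.8950 × 7680.0 = 6874 C.
n(e⁻) = 6874/96500 = 0.07123 mol; theoretically n(Pb) = 0.07123/2 = 0.03561 mol, m_theo = 7.379 g.
At 81.3 % efficiency, m_actual = 0.813 × 7.379 = 6.00 g.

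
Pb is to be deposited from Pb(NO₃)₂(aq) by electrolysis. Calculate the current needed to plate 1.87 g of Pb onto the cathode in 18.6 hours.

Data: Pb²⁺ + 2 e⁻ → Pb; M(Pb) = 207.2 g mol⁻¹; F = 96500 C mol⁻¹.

n(Pb) = 1.87 / 207.2 = 0.009025 mol.
n(e⁻) = 2 × 0.009025 = 0.01805 mol.
Q = n(e⁻)·F = 0.01805 × 96500 = 1742 C.
I = Q/t = 1742 / 66960 s = 0.0260 A.

0.0260 A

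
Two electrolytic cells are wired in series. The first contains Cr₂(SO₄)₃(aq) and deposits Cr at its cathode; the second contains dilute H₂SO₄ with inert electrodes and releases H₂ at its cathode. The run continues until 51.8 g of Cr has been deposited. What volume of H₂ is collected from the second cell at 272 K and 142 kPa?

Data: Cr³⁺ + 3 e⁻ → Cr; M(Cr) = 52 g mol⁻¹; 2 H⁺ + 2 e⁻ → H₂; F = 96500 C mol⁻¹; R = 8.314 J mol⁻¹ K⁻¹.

23.8 L

n(Cr) = 51.8 / 52 = 0.9962 mol, so n(e⁻) = 3 × 0.9962 = 2.988 mol.
The cells are in series, so the same 2.988 mol of electrons passes through the second cell.
2 H⁺ + 2 e⁻ → H₂ — 2 mol e⁻ per mol H₂, so n(H₂) = 2.988/2 = 1.494 mol.
V = nRT/P = (1.494 × 8.314 × 272) / (142 × 10³) = 0.0238 m³ = 23.8 L.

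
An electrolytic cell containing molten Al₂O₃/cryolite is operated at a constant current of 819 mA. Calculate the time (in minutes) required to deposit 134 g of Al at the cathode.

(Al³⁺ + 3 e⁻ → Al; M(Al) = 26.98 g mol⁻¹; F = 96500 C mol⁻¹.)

29300 min

n(Al) = m/M = 134 / 26.98 = 4.967 mol.
Each Al atom requires 3 electrons, so n(e⁻) = 3 × 4.967 = 14.90 mol.
Q = n(e⁻)·F = 14.90 × 96500 = 1438000 C.
t = Q/I = 1438000 / 0.8190 A = 1756000 s = 29300 min.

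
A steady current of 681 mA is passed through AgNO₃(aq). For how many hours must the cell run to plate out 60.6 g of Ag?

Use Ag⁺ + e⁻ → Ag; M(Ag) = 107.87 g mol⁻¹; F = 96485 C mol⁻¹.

n(Ag) = m/M = 60.6 / 107.87 = 0.5618 mol.
Each Ag atom requires 1 electron, so n(e⁻) = 1 × 0.5618 = 0.5618 mol.
Q = n(e⁻)·F = 0.5618 × 96485 = 54200 C.
t = Q/I = 54200 / 0.6810 A = 79590 s = 22.1 h.

22.1 h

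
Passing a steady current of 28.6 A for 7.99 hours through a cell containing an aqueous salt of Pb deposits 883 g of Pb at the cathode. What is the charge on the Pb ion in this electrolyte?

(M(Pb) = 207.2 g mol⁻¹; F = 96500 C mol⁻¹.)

Q = I·t = 28.60 A × 28764 s = 822700 C, so n(e⁻) = 822700/96500 = 8.525 mol.
n(Pb) deposited = 883 / 207.2 = 4.262 mol.
Electrons per atom = n(e⁻)/n(Pb) = 8.525 / 4.262 = 2.00 ≈ 2, so the ion is Pb²⁺.

+2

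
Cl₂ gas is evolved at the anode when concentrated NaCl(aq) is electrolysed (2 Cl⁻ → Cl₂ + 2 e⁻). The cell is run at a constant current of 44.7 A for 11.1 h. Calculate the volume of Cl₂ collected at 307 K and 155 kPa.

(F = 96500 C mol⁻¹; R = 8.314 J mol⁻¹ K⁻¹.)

152 L

Q = I·t = 44.70 A × 39960 s = 1786000 C.
n(e⁻) = Q/F = 1786000 / 96500 = 18.51 mol.
2 electrons are transferred per Cl₂ molecule, so n(Cl₂) = 18.51 / 2 = 9.255 mol.
V = nRT/P = (9.255 × 8.314 × 307) / (155 × 10³ Pa) = 0.152 m³ = 152 L.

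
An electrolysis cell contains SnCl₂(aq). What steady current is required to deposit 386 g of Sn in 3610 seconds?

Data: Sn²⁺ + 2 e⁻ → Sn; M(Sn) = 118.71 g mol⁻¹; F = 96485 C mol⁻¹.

174 A

n(Sn) = 386 / 118.71 = 3.252 mol.
n(e⁻) = 2 × 3.252 = 6.503 mol.
Q = n(e⁻)·F = 6.503 × 96485 = 627500 C.
I = Q/t = 627500 / 3610.0 s = 174 A.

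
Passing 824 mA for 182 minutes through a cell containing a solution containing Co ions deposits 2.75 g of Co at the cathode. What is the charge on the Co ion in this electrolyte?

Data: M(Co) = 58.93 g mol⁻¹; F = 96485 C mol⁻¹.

Q = I·t = 0.8240 A × 10920 s = 8998 C, so n(e⁻) = 8998/96485 = 0.09326 mol.
n(Co) deposited = 2.75 / 58.93 = 0.04667 mol.
Electrons per atom = n(e⁻)/n(Co) = 0.09326 / 0.04667 = 2.00 ≈ 2, so the ion is Co²⁺.

+2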